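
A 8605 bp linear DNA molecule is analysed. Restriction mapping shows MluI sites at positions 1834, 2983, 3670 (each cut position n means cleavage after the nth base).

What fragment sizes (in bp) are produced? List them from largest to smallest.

Linear molecule, 3 cuts → 4 fragments:
  1834 − 0 = 1834 bp
  2983 − 1834 = 1149 bp
  3670 − 2983 = 687 bp
  8605 − 3670 = 4935 bp
Sorted largest to smallest: 4935, 1834, 1149, 687 bp.

4935, 1834, 1149, 687 bp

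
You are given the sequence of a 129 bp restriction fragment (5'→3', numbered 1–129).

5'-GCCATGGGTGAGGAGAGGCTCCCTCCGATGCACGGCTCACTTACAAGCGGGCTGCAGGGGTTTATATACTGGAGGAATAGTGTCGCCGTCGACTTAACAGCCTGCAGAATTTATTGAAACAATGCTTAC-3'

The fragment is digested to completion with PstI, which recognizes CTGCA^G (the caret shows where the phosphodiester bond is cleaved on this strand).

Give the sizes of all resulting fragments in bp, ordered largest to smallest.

56, 50, 23 bp

PstI sites (CTGCAG) start at positions 52, 102.
PstI cuts after base 5 of each site (before the last base), so after positions 56, 106.
Linear molecule, 2 cuts → 3 fragments:
  1–56 → 56 bp
  57–106 → 50 bp
  107–129 → 23 bp
Sorted largest to smallest: 56, 50, 23 bp.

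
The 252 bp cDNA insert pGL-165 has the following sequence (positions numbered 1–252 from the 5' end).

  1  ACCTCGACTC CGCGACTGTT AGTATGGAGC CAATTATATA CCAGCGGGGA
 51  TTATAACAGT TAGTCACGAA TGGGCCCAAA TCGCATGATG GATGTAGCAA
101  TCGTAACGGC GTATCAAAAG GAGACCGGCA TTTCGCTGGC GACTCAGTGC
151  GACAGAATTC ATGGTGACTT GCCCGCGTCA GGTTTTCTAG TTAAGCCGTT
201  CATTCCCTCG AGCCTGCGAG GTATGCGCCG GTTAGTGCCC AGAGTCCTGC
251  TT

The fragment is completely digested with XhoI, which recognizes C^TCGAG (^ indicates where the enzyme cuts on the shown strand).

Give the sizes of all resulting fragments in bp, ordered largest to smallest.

207, 45 bp

The XhoI site (CTCGAG) starts at position 207.
XhoI cuts after the first base of each site, so after position 207.
Linear molecule, 1 cut → 2 fragments:
  1–207 → 207 bp
  208–252 → 45 bp
Sorted largest to smallest: 207, 45 bp.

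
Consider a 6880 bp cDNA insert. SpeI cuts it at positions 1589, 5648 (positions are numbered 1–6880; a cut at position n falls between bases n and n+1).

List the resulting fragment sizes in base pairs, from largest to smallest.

4059, 1589, 1232 bp

Linear molecule, 2 cuts → 3 fragments:
  1589 − 0 = 1589 bp
  5648 − 1589 = 4059 bp
  6880 − 5648 = 1232 bp
Sorted largest to smallest: 4059, 1589, 1232 bp.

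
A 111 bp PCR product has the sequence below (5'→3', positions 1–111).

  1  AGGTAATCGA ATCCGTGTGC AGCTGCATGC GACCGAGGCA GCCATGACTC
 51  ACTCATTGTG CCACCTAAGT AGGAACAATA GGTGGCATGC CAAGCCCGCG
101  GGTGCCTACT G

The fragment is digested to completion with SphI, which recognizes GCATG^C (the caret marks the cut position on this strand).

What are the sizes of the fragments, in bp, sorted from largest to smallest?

60, 29, 22 bp

SphI sites (GCATGC) start at positions 25, 85.
SphI cuts after base 5 of each site (before the last base), so after positions 29, 89.
Linear molecule, 2 cuts → 3 fragments:
  1–29 → 29 bp
  30–89 → 60 bp
  90–111 → 22 bp
Sorted largest to smallest: 60, 29, 22 bp.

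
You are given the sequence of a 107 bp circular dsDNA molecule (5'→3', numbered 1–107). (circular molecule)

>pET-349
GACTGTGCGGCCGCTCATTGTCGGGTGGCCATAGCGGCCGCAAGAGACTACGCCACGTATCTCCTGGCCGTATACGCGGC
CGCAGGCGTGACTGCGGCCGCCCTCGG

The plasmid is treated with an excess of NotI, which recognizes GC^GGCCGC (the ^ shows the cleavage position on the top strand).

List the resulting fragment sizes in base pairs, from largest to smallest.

42, 27, 20, 18 bp

NotI sites (GCGGCCGC) start at positions 7, 34, 76, 94.
NotI cuts after base 2 of each site, so after positions 8, 35, 77, 95.
Circular molecule, 4 cuts → 4 fragments:
  9–35 → 27 bp
  36–77 → 42 bp
  78–95 → 18 bp
  96–107 then 1–8 → 12 + 8 = 20 bp
Sorted largest to smallest: 42, 27, 20, 18 bp.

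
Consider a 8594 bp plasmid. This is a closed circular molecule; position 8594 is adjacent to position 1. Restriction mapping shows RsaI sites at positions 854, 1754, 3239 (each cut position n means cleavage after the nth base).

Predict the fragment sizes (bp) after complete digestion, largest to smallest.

Circular molecule, 3 cuts → 3 fragments:
  1754 − 854 = 900 bp
  3239 − 1754 = 1485 bp
  wrap: 8594 − 3239 + 854 = 6209 bp
Sorted largest to smallest: 6209, 1485, 900 bp.

6209, 1485, 900 bp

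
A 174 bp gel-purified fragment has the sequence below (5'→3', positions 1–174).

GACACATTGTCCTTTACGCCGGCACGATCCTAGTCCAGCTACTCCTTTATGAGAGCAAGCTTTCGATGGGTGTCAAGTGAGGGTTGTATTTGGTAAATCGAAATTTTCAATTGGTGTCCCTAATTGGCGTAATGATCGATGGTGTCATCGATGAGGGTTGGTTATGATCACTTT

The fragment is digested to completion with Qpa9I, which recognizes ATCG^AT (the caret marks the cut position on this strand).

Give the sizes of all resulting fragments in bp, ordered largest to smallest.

138, 24, 12 bp

Qpa9I sites (ATCGAT) start at positions 135, 147.
Qpa9I cuts after base 4 of each site, so after positions 138, 150.
Linear molecule, 2 cuts → 3 fragments:
  1–138 → 138 bp
  139–150 → 12 bp
  151–174 → 24 bp
Sorted largest to smallest: 138, 24, 12 bp.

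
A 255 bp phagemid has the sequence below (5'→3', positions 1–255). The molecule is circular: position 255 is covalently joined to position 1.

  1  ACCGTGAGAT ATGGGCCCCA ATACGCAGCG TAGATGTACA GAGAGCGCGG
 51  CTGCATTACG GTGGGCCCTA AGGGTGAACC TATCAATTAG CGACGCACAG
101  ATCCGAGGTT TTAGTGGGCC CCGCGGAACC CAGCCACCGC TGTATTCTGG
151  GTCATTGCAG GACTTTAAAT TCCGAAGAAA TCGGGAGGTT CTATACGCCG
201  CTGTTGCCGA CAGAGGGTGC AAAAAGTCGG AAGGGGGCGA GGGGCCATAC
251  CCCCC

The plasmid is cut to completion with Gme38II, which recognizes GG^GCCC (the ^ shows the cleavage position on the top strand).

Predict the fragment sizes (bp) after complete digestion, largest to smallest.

152, 53, 50 bp

Gme38II sites (GGGCCC) start at positions 13, 63, 116.
Gme38II cuts after base 2 of each site, so after positions 14, 64, 117.
Circular molecule, 3 cuts → 3 fragments:
  15–64 → 50 bp
  65–117 → 53 bp
  118–255 then 1–14 → 138 + 14 = 152 bp
Sorted largest to smallest: 152, 53, 50 bp.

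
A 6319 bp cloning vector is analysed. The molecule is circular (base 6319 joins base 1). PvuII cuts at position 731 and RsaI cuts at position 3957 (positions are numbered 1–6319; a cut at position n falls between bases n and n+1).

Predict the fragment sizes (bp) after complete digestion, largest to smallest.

Combined cut positions (sorted): 731, 3957.
Circular molecule, 2 cuts → 2 fragments:
  3957 − 731 = 3226 bp
  wrap: 6319 − 3957 + 731 = 3093 bp
Sorted largest to smallest: 3226, 3093 bp.

3226, 3093 bp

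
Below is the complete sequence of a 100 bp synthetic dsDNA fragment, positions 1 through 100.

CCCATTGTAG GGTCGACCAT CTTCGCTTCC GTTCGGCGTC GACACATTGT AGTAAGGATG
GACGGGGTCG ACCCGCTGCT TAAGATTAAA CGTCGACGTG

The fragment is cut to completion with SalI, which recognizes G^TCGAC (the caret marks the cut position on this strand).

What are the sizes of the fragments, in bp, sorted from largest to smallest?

29, 26, 25, 12, 8 bp

SalI sites (GTCGAC) start at positions 12, 38, 67, 92.
SalI cuts after the first base of each site, so after positions 12, 38, 67, 92.
Linear molecule, 4 cuts → 5 fragments:
  1–12 → 12 bp
  13–38 → 26 bp
  39–67 → 29 bp
  68–92 → 25 bp
  93–100 → 8 bp
Sorted largest to smallest: 29, 26, 25, 12, 8 bp.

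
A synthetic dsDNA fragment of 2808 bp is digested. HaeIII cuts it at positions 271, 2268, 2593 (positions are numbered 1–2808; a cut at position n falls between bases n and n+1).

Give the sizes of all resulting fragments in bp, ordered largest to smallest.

1997, 325, 271, 215 bp

Linear molecule, 3 cuts → 4 fragments:
  271 − 0 = 271 bp
  2268 − 271 = 1997 bp
  2593 − 2268 = 325 bp
  2808 − 2593 = 215 bp
Sorted largest to smallest: 1997, 325, 271, 215 bp.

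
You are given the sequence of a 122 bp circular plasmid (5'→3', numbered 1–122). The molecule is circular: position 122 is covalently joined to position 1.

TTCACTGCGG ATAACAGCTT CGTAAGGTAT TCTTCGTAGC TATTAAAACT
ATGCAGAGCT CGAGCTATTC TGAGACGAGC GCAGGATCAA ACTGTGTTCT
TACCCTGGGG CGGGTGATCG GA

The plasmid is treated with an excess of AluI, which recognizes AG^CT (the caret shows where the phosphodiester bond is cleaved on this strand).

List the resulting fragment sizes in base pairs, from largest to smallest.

75, 22, 19, 6 bp

AluI sites (AGCT) start at positions 16, 38, 57, 63.
AluI cuts after base 2 of each site, so after positions 17, 39, 58, 64.
Circular molecule, 4 cuts → 4 fragments:
  18–39 → 22 bp
  40–58 → 19 bp
  59–64 → 6 bp
  65–122 then 1–17 → 58 + 17 = 75 bp
Sorted largest to smallest: 75, 22, 19, 6 bp.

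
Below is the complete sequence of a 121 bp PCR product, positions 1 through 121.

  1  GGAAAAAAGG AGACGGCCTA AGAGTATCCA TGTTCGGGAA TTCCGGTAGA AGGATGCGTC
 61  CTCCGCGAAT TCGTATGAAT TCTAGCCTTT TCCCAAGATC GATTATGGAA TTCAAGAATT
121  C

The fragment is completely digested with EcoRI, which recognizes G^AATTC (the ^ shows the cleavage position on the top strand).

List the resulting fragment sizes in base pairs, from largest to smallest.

38, 31, 29, 10, 8, 5 bp

EcoRI sites (GAATTC) start at positions 38, 67, 77, 108, 116.
EcoRI cuts after the first base of each site, so after positions 38, 67, 77, 108, 116.
Linear molecule, 5 cuts → 6 fragments:
  1–38 → 38 bp
  39–67 → 29 bp
  68–77 → 10 bp
  78–108 → 31 bp
  109–116 → 8 bp
  117–121 → 5 bp
Sorted largest to smallest: 38, 31, 29, 10, 8, 5 bp.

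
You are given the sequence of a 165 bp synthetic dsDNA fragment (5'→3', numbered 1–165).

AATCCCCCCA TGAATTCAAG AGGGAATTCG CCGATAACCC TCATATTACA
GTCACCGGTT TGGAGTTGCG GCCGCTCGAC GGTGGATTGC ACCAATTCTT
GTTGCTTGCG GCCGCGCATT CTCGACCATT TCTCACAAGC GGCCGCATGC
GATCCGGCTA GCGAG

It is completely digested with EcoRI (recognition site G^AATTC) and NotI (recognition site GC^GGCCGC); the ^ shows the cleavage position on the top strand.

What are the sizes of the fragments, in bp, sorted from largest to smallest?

45, 40, 31, 25, 12, 12 bp

EcoRI sites (GAATTC) start at positions 12, 24.
EcoRI cuts after the first base of each site, so after positions 12, 24.
NotI sites (GCGGCCGC) start at positions 68, 108, 139.
NotI cuts after base 2 of each site, so after positions 69, 109, 140.
Combined cut positions: 12, 24, 69, 109, 140.
Linear molecule, 5 cuts → 6 fragments:
  1–12 → 12 bp
  13–24 → 12 bp
  25–69 → 45 bp
  70–109 → 40 bp
  110–140 → 31 bp
  141–165 → 25 bp
Sorted largest to smallest: 45, 40, 31, 25, 12, 12 bp.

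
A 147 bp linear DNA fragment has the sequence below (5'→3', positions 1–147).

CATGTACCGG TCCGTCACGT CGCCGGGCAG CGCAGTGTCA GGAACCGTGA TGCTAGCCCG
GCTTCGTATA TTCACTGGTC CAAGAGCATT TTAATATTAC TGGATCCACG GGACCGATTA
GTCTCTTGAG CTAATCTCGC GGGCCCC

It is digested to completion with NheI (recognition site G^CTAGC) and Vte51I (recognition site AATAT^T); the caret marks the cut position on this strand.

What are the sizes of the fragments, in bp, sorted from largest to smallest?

52, 50, 45 bp

The NheI site (GCTAGC) starts at position 52.
NheI cuts after the first base of each site, so after position 52.
The Vte51I site (AATATT) starts at position 93.
Vte51I cuts after base 5 of each site (before the last base), so after position 97.
Combined cut positions: 52, 97.
Linear molecule, 2 cuts → 3 fragments:
  1–52 → 52 bp
  53–97 → 45 bp
  98–147 → 50 bp
Sorted largest to smallest: 52, 50, 45 bp.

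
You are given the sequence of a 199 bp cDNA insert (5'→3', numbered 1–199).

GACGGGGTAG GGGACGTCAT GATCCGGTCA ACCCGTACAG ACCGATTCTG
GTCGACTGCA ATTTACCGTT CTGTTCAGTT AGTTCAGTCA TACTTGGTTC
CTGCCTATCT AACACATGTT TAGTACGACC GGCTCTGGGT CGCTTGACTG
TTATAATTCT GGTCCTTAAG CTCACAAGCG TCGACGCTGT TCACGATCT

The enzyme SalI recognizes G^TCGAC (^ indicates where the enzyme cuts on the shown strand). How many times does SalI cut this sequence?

2

GTCGAC occurs starting at positions 51, 180.
SalI cuts at 2 sites.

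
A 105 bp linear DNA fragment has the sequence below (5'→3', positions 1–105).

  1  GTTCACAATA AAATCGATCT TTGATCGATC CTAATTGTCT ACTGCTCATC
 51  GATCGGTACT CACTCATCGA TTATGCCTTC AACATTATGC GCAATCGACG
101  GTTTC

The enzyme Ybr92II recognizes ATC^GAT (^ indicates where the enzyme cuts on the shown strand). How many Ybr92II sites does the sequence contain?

ATCGAT occurs starting at positions 13, 24, 48, 66.
Ybr92II cuts at 4 sites.

4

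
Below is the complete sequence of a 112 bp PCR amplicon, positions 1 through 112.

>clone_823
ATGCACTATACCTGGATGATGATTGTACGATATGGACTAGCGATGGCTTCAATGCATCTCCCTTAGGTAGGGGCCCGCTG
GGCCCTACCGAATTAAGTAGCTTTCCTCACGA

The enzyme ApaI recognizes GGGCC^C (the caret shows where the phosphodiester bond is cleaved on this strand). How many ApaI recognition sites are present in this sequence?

2

GGGCCC occurs starting at positions 71, 80.
ApaI cuts at 2 sites.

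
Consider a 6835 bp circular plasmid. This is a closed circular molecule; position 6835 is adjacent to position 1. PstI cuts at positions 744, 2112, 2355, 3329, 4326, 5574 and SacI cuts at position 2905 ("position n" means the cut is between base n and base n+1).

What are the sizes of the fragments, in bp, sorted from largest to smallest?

2005, 1368, 1248, 997, 550, 424, 243 bp

Combined cut positions (sorted): 744, 2112, 2355, 2905, 3329, 4326, 5574.
Circular molecule, 7 cuts → 7 fragments:
  2112 − 744 = 1368 bp
  2355 − 2112 = 243 bp
  2905 − 2355 = 550 bp
  3329 − 2905 = 424 bp
  4326 − 3329 = 997 bp
  5574 − 4326 = 1248 bp
  wrap: 6835 − 5574 + 744 = 2005 bp
Sorted largest to smallest: 2005, 1368, 1248, 997, 550, 424, 243 bp.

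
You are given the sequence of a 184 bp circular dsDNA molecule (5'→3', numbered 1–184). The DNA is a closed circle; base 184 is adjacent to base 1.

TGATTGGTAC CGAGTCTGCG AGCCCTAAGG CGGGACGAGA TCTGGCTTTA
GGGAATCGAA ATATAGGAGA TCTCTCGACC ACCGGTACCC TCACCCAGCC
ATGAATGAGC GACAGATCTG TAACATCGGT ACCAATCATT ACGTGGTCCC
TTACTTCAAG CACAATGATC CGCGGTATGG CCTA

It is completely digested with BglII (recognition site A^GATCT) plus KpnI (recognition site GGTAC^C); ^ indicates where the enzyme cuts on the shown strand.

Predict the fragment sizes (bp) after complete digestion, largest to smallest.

62, 30, 28, 26, 20, 18 bp

BglII sites (AGATCT) start at positions 38, 68, 114.
BglII cuts after the first base of each site, so after positions 38, 68, 114.
KpnI sites (GGTACC) start at positions 6, 84, 128.
KpnI cuts after base 5 of each site (before the last base), so after positions 10, 88, 132.
Combined cut positions: 10, 38, 68, 88, 114, 132.
Circular molecule, 6 cuts → 6 fragments:
  11–38 → 28 bp
  39–68 → 30 bp
  69–88 → 20 bp
  89–114 → 26 bp
  115–132 → 18 bp
  133–184 then 1–10 → 52 + 10 = 62 bp
Sorted largest to smallest: 62, 30, 28, 26, 20, 18 bp.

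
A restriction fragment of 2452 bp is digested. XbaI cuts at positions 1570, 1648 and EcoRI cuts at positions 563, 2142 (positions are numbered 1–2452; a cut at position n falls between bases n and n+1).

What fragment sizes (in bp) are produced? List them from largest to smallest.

Combined cut positions (sorted): 563, 1570, 1648, 2142.
Linear molecule, 4 cuts → 5 fragments:
  563 − 0 = 563 bp
  1570 − 563 = 1007 bp
  1648 − 1570 = 78 bp
  2142 − 1648 = 494 bp
  2452 − 2142 = 310 bp
Sorted largest to smallest: 1007, 563, 494, 310, 78 bp.

1007, 563, 494, 310, 78 bp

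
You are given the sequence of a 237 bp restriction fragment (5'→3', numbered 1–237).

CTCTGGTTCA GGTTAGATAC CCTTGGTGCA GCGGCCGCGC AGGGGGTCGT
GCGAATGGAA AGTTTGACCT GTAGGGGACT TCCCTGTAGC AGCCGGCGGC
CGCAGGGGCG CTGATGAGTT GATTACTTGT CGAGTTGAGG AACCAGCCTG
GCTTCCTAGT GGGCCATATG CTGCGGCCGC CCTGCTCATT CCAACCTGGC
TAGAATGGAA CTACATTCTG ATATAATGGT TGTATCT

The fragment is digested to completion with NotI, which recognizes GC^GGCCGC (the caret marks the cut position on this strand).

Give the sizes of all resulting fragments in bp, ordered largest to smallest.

77, 65, 63, 32 bp

NotI sites (GCGGCCGC) start at positions 31, 96, 173.
NotI cuts after base 2 of each site, so after positions 32, 97, 174.
Linear molecule, 3 cuts → 4 fragments:
  1–32 → 32 bp
  33–97 → 65 bp
  98–174 → 77 bp
  175–237 → 63 bp
Sorted largest to smallest: 77, 65, 63, 32 bp.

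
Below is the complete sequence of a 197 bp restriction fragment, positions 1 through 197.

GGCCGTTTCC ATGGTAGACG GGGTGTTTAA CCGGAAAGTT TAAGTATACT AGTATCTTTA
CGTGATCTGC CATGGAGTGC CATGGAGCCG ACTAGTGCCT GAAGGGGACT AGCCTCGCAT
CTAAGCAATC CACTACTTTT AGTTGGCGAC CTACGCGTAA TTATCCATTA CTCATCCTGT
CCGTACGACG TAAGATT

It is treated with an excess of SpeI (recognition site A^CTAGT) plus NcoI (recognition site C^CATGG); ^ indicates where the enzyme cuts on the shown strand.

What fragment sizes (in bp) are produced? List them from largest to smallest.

106, 39, 22, 11, 10, 9 bp

SpeI sites (ACTAGT) start at positions 48, 91.
SpeI cuts after the first base of each site, so after positions 48, 91.
NcoI sites (CCATGG) start at positions 9, 70, 80.
NcoI cuts after the first base of each site, so after positions 9, 70, 80.
Combined cut positions: 9, 48, 70, 80, 91.
Linear molecule, 5 cuts → 6 fragments:
  1–9 → 9 bp
  10–48 → 39 bp
  49–70 → 22 bp
  71–80 → 10 bp
  81–91 → 11 bp
  92–197 → 106 bp
Sorted largest to smallest: 106, 39, 22, 11, 10, 9 bp.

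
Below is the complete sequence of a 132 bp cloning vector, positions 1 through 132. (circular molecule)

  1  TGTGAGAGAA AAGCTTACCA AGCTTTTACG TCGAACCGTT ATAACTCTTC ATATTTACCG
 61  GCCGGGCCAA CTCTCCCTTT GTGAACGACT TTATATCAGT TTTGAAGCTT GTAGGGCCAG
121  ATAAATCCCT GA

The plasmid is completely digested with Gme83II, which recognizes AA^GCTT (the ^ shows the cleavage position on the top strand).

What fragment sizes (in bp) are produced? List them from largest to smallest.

85, 38, 9 bp

Gme83II sites (AAGCTT) start at positions 11, 20, 105.
Gme83II cuts after base 2 of each site, so after positions 12, 21, 106.
Circular molecule, 3 cuts → 3 fragments:
  13–21 → 9 bp
  22–106 → 85 bp
  107–132 then 1–12 → 26 + 12 = 38 bp
Sorted largest to smallest: 85, 38, 9 bp.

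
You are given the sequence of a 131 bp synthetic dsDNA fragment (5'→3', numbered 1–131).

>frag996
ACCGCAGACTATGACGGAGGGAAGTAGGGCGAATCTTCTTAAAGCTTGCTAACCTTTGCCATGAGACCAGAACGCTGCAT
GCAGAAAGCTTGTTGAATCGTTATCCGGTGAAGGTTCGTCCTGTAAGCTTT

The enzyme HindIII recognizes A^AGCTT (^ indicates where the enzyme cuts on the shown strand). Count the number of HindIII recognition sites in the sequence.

AAGCTT occurs starting at positions 42, 86, 125.
HindIII cuts at 3 sites.

3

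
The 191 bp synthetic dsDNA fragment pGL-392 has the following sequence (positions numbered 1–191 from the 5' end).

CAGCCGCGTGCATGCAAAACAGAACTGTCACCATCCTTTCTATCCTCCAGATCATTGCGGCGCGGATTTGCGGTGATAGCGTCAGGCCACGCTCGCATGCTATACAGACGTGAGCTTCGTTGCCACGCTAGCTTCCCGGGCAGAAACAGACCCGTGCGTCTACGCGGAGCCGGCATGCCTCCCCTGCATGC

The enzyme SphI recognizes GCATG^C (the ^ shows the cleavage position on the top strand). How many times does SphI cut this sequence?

4

GCATGC occurs starting at positions 10, 95, 173, 186.
SphI cuts at 4 sites.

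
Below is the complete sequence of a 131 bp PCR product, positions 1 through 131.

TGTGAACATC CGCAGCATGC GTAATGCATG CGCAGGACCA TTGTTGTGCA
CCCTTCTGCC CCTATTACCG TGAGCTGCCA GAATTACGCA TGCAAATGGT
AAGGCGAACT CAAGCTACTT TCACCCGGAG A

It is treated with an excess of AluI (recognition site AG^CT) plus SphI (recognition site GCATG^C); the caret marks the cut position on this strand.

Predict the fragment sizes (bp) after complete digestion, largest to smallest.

AluI sites (AGCT) start at positions 73, 113.
AluI cuts after base 2 of each site, so after positions 74, 114.
SphI sites (GCATGC) start at positions 15, 26, 88.
SphI cuts after base 5 of each site (before the last base), so after positions 19, 30, 92.
Combined cut positions: 19, 30, 74, 92, 114.
Linear molecule, 5 cuts → 6 fragments:
  1–19 → 19 bp
  20–30 → 11 bp
  31–74 → 44 bp
  75–92 → 18 bp
  93–114 → 22 bp
  115–131 → 17 bp
Sorted largest to smallest: 44, 22, 19, 18, 17, 11 bp.

44, 22, 19, 18, 17, 11 bp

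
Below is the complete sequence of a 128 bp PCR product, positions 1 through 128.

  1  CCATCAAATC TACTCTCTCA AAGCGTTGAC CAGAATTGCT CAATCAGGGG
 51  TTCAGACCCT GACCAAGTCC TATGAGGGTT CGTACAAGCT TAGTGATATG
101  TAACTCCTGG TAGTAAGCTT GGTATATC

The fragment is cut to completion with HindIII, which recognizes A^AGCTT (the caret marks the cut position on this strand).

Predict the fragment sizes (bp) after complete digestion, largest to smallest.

86, 29, 13 bp

HindIII sites (AAGCTT) start at positions 86, 115.
HindIII cuts after the first base of each site, so after positions 86, 115.
Linear molecule, 2 cuts → 3 fragments:
  1–86 → 86 bp
  87–115 → 29 bp
  116–128 → 13 bp
Sorted largest to smallest: 86, 29, 13 bp.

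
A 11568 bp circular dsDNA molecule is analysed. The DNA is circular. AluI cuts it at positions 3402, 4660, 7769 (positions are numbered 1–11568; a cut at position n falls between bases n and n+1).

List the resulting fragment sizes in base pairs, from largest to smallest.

7201, 3109, 1258 bp

Circular molecule, 3 cuts → 3 fragments:
  4660 − 3402 = 1258 bp
  7769 − 4660 = 3109 bp
  wrap: 11568 − 7769 + 3402 = 7201 bp
Sorted largest to smallest: 7201, 3109, 1258 bp.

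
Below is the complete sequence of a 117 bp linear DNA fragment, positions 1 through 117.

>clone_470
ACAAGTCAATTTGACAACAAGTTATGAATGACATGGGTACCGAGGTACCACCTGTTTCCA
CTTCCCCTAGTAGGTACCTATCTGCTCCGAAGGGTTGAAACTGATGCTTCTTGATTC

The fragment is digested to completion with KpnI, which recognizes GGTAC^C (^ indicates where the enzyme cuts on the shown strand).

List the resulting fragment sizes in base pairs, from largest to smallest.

40, 40, 29, 8 bp

KpnI sites (GGTACC) start at positions 36, 44, 73.
KpnI cuts after base 5 of each site (before the last base), so after positions 40, 48, 77.
Linear molecule, 3 cuts → 4 fragments:
  1–40 → 40 bp
  41–48 → 8 bp
  49–77 → 29 bp
  78–117 → 40 bp
Sorted largest to smallest: 40, 40, 29, 8 bp.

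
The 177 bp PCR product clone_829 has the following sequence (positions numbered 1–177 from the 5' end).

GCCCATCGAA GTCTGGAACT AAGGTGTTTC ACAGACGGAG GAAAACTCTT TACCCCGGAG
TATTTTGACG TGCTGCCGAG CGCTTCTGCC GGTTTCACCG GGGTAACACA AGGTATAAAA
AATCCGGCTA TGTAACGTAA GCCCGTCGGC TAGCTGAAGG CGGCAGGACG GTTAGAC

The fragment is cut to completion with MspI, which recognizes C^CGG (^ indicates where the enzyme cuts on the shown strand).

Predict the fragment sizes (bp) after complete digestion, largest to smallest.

MspI sites (CCGG) start at positions 55, 89, 98, 124.
MspI cuts after the first base of each site, so after positions 55, 89, 98, 124.
Linear molecule, 4 cuts → 5 fragments:
  1–55 → 55 bp
  56–89 → 34 bp
  90–98 → 9 bp
  99–124 → 26 bp
  125–177 → 53 bp
Sorted largest to smallest: 55, 53, 34, 26, 9 bp.

55, 53, 34, 26, 9 bp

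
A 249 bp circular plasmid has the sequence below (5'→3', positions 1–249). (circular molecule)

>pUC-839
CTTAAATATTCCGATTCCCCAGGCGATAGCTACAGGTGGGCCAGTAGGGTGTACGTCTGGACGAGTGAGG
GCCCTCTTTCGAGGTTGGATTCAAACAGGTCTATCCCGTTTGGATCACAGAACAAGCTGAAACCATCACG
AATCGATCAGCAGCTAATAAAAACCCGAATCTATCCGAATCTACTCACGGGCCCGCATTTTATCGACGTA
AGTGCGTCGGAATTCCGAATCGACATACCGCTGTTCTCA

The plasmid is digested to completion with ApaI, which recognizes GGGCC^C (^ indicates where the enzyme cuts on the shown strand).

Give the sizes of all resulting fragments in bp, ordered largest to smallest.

129, 120 bp

ApaI sites (GGGCCC) start at positions 69, 189.
ApaI cuts after base 5 of each site (before the last base), so after positions 73, 193.
Circular molecule, 2 cuts → 2 fragments:
  74–193 → 120 bp
  194–249 then 1–73 → 56 + 73 = 129 bp
Sorted largest to smallest: 129, 120 bp.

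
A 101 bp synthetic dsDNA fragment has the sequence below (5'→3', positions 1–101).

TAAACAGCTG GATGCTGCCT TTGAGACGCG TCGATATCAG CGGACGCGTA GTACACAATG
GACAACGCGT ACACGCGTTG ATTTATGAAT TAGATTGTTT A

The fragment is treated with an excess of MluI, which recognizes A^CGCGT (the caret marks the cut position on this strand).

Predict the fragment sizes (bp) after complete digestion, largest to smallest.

MluI sites (ACGCGT) start at positions 26, 44, 65, 73.
MluI cuts after the first base of each site, so after positions 26, 44, 65, 73.
Linear molecule, 4 cuts → 5 fragments:
  1–26 → 26 bp
  27–44 → 18 bp
  45–65 → 21 bp
  66–73 → 8 bp
  74–101 → 28 bp
Sorted largest to smallest: 28, 26, 21, 18, 8 bp.

28, 26, 21, 18, 8 bp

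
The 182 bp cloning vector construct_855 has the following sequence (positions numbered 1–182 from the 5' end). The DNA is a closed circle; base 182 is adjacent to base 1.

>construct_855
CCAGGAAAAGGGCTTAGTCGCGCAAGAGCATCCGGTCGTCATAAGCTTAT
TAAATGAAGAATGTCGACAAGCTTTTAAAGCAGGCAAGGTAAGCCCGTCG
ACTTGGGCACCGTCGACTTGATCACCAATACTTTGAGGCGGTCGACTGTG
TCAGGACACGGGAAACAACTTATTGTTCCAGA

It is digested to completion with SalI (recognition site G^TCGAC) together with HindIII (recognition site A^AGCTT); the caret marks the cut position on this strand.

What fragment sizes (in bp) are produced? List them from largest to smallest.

84, 29, 28, 20, 15, 6 bp

SalI sites (GTCGAC) start at positions 63, 97, 112, 141.
SalI cuts after the first base of each site, so after positions 63, 97, 112, 141.
HindIII sites (AAGCTT) start at positions 43, 69.
HindIII cuts after the first base of each site, so after positions 43, 69.
Combined cut positions: 43, 63, 69, 97, 112, 141.
Circular molecule, 6 cuts → 6 fragments:
  44–63 → 20 bp
  64–69 → 6 bp
  70–97 → 28 bp
  98–112 → 15 bp
  113–141 → 29 bp
  142–182 then 1–43 → 41 + 43 = 84 bp
Sorted largest to smallest: 84, 29, 28, 20, 15, 6 bp.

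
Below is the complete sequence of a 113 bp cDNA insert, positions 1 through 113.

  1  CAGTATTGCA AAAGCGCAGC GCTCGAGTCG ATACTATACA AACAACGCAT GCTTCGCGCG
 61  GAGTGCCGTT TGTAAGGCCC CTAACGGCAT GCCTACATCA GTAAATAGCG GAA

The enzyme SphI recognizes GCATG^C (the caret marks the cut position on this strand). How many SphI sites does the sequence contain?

GCATGC occurs starting at positions 47, 87.
SphI cuts at 2 sites.

2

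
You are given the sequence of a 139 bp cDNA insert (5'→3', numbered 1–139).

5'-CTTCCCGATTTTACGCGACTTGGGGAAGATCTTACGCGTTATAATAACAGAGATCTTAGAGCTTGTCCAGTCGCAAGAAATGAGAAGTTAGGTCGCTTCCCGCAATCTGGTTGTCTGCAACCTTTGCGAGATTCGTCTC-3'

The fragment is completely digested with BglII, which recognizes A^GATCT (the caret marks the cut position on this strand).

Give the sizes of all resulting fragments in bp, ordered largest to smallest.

BglII sites (AGATCT) start at positions 27, 51.
BglII cuts after the first base of each site, so after positions 27, 51.
Linear molecule, 2 cuts → 3 fragments:
  1–27 → 27 bp
  28–51 → 24 bp
  52–139 → 88 bp
Sorted largest to smallest: 88, 27, 24 bp.

88, 27, 24 bp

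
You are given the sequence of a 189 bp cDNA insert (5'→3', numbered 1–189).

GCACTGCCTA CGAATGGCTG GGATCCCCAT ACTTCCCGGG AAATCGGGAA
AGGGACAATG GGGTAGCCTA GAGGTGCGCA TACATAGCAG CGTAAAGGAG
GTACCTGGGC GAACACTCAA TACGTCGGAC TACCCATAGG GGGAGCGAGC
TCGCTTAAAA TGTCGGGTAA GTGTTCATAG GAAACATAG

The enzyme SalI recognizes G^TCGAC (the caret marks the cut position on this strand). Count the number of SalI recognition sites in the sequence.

0

No occurrence of GTCGAC is present in the sequence.
SalI does not cut: 0 sites.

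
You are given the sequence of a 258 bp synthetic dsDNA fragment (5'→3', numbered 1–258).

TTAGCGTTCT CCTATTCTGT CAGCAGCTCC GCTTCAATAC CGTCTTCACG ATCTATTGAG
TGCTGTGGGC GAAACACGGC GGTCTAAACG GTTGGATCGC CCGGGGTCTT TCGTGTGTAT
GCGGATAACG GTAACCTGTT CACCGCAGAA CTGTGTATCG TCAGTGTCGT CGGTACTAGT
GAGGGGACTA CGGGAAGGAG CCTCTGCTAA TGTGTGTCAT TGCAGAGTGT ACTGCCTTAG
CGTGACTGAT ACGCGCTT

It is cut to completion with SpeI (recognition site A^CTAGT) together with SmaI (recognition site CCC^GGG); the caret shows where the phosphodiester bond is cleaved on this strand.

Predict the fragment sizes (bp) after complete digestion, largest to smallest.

The SpeI site (ACTAGT) starts at position 175.
SpeI cuts after the first base of each site, so after position 175.
The SmaI site (CCCGGG) starts at position 100.
SmaI cuts after base 3 of each site, so after position 102.
Combined cut positions: 102, 175.
Linear molecule, 2 cuts → 3 fragments:
  1–102 → 102 bp
  103–175 → 73 bp
  176–258 → 83 bp
Sorted largest to smallest: 102, 83, 73 bp.

102, 83, 73 bp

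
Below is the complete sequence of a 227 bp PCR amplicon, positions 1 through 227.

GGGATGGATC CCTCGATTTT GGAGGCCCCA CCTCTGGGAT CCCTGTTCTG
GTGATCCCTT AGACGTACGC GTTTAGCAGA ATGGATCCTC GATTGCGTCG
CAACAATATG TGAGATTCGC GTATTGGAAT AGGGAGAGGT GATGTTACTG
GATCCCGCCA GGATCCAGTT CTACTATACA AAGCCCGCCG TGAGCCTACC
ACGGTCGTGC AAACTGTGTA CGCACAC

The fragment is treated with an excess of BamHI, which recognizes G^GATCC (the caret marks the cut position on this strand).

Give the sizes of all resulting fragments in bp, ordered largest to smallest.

67, 66, 46, 31, 11, 6 bp

BamHI sites (GGATCC) start at positions 6, 37, 83, 150, 161.
BamHI cuts after the first base of each site, so after positions 6, 37, 83, 150, 161.
Linear molecule, 5 cuts → 6 fragments:
  1–6 → 6 bp
  7–37 → 31 bp
  38–83 → 46 bp
  84–150 → 67 bp
  151–161 → 11 bp
  162–227 → 66 bp
Sorted largest to smallest: 67, 66, 46, 31, 11, 6 bp.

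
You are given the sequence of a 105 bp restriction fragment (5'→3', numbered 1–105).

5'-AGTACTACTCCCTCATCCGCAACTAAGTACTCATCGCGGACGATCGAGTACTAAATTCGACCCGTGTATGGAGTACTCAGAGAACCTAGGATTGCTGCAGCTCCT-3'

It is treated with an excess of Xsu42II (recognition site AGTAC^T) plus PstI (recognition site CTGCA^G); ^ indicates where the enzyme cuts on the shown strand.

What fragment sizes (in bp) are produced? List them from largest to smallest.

Xsu42II sites (AGTACT) start at positions 1, 26, 47, 72.
Xsu42II cuts after base 5 of each site (before the last base), so after positions 5, 30, 51, 76.
The PstI site (CTGCAG) starts at position 95.
PstI cuts after base 5 of each site (before the last base), so after position 99.
Combined cut positions: 5, 30, 51, 76, 99.
Linear molecule, 5 cuts → 6 fragments:
  1–5 → 5 bp
  6–30 → 25 bp
  31–51 → 21 bp
  52–76 → 25 bp
  77–99 → 23 bp
  100–105 → 6 bp
Sorted largest to smallest: 25, 25, 23, 21, 6, 5 bp.

25, 25, 23, 21, 6, 5 bp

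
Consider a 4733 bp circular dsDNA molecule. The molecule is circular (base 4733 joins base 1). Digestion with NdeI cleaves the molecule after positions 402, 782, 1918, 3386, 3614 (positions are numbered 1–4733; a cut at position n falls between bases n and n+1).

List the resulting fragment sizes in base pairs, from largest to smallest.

1521, 1468, 1136, 380, 228 bp

Circular molecule, 5 cuts → 5 fragments:
  782 − 402 = 380 bp
  1918 − 782 = 1136 bp
  3386 − 1918 = 1468 bp
  3614 − 3386 = 228 bp
  wrap: 4733 − 3614 + 402 = 1521 bp
Sorted largest to smallest: 1521, 1468, 1136, 380, 228 bp.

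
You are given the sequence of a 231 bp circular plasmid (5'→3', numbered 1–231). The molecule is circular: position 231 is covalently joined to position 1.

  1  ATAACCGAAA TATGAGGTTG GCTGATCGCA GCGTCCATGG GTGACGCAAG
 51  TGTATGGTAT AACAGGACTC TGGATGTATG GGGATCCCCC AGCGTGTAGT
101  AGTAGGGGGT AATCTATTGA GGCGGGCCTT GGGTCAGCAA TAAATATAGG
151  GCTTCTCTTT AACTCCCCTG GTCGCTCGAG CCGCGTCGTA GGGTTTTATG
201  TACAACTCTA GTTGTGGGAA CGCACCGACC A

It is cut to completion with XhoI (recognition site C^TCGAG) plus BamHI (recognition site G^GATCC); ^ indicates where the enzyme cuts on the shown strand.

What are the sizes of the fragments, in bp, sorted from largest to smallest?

The XhoI site (CTCGAG) starts at position 175.
XhoI cuts after the first base of each site, so after position 175.
The BamHI site (GGATCC) starts at position 82.
BamHI cuts after the first base of each site, so after position 82.
Combined cut positions: 82, 175.
Circular molecule, 2 cuts → 2 fragments:
  83–175 → 93 bp
  176–231 then 1–82 → 56 + 82 = 138 bp
Sorted largest to smallest: 138, 93 bp.

138, 93 bp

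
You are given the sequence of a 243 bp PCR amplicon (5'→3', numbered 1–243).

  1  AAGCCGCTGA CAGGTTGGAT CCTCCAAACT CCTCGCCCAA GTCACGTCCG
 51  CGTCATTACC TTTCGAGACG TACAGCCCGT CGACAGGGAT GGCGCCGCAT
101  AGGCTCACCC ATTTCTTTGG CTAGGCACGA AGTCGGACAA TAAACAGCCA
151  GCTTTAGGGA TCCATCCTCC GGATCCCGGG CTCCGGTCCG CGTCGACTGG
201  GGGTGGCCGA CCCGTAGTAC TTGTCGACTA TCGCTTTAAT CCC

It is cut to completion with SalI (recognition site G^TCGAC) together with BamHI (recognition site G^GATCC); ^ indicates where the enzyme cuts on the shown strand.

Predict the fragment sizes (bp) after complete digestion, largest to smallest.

79, 62, 31, 21, 20, 17, 13 bp

SalI sites (GTCGAC) start at positions 79, 192, 223.
SalI cuts after the first base of each site, so after positions 79, 192, 223.
BamHI sites (GGATCC) start at positions 17, 158, 171.
BamHI cuts after the first base of each site, so after positions 17, 158, 171.
Combined cut positions: 17, 79, 158, 171, 192, 223.
Linear molecule, 6 cuts → 7 fragments:
  1–17 → 17 bp
  18–79 → 62 bp
  80–158 → 79 bp
  159–171 → 13 bp
  172–192 → 21 bp
  193–223 → 31 bp
  224–243 → 20 bp
Sorted largest to smallest: 79, 62, 31, 21, 20, 17, 13 bp.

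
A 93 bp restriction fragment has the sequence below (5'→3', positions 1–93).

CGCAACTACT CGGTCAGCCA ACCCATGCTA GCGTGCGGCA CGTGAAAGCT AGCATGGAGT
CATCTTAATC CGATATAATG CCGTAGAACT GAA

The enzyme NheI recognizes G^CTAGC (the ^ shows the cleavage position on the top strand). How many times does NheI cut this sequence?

GCTAGC occurs starting at positions 27, 48.
NheI cuts at 2 sites.

2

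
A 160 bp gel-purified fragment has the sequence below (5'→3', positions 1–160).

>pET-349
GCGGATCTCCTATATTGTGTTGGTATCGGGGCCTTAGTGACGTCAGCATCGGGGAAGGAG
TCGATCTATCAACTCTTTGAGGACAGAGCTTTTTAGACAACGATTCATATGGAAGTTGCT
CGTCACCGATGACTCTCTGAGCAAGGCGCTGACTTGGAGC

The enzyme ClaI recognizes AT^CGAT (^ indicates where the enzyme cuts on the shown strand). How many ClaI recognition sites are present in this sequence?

0

No occurrence of ATCGAT is present in the sequence.
ClaI does not cut: 0 sites.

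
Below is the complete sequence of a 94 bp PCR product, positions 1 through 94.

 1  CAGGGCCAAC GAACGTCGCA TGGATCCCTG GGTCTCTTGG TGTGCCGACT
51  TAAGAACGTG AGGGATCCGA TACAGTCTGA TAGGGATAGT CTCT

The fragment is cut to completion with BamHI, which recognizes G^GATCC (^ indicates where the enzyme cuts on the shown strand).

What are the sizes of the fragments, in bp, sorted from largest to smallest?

41, 31, 22 bp

BamHI sites (GGATCC) start at positions 22, 63.
BamHI cuts after the first base of each site, so after positions 22, 63.
Linear molecule, 2 cuts → 3 fragments:
  1–22 → 22 bp
  23–63 → 41 bp
  64–94 → 31 bp
Sorted largest to smallest: 41, 31, 22 bp.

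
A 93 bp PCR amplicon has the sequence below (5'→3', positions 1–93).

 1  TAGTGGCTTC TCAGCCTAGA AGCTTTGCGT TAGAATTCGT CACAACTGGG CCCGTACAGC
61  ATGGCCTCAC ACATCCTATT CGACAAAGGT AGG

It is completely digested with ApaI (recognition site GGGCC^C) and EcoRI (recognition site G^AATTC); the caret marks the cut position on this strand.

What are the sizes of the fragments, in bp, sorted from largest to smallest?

41, 33, 19 bp

The ApaI site (GGGCCC) starts at position 48.
ApaI cuts after base 5 of each site (before the last base), so after position 52.
The EcoRI site (GAATTC) starts at position 33.
EcoRI cuts after the first base of each site, so after position 33.
Combined cut positions: 33, 52.
Linear molecule, 2 cuts → 3 fragments:
  1–33 → 33 bp
  34–52 → 19 bp
  53–93 → 41 bp
Sorted largest to smallest: 41, 33, 19 bp.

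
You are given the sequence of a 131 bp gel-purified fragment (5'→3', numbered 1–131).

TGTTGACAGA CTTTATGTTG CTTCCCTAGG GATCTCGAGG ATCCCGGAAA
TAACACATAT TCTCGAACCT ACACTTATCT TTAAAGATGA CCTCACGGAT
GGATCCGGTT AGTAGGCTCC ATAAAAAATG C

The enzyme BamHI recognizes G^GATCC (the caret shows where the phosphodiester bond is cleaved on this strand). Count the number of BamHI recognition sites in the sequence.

2

GGATCC occurs starting at positions 39, 101.
BamHI cuts at 2 sites.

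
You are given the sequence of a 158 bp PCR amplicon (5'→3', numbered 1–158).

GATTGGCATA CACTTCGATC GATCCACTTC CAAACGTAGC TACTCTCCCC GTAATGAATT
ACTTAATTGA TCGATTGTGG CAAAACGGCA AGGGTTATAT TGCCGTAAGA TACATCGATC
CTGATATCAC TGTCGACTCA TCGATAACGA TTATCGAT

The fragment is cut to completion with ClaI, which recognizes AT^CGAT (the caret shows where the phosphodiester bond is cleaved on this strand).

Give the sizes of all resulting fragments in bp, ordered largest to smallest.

ClaI sites (ATCGAT) start at positions 18, 70, 114, 140, 153.
ClaI cuts after base 2 of each site, so after positions 19, 71, 115, 141, 154.
Linear molecule, 5 cuts → 6 fragments:
  1–19 → 19 bp
  20–71 → 52 bp
  72–115 → 44 bp
  116–141 → 26 bp
  142–154 → 13 bp
  155–158 → 4 bp
Sorted largest to smallest: 52, 44, 26, 19, 13, 4 bp.

52, 44, 26, 19, 13, 4 bp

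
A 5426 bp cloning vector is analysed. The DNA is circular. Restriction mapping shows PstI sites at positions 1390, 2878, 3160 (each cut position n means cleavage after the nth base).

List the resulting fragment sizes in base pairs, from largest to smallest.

3656, 1488, 282 bp

Circular molecule, 3 cuts → 3 fragments:
  2878 − 1390 = 1488 bp
  3160 − 2878 = 282 bp
  wrap: 5426 − 3160 + 1390 = 3656 bp
Sorted largest to smallest: 3656, 1488, 282 bp.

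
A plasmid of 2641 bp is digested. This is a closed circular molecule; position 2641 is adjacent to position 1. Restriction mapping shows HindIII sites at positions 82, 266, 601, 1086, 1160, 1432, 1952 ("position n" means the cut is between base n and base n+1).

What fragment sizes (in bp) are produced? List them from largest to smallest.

771, 520, 485, 335, 272, 184, 74 bp

Circular molecule, 7 cuts → 7 fragments:
  266 − 82 = 184 bp
  601 − 266 = 335 bp
  1086 − 601 = 485 bp
  1160 − 1086 = 74 bp
  1432 − 1160 = 272 bp
  1952 − 1432 = 520 bp
  wrap: 2641 − 1952 + 82 = 771 bp
Sorted largest to smallest: 771, 520, 485, 335, 272, 184, 74 bp.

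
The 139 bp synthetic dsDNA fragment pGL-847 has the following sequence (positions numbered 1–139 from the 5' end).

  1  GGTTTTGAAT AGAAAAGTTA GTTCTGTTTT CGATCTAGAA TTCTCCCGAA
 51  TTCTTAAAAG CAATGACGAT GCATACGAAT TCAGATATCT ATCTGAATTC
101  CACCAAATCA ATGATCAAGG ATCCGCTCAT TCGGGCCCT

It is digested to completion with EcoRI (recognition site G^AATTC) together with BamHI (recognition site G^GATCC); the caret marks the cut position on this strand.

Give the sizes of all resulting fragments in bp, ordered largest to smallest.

38, 29, 24, 20, 18, 10 bp

EcoRI sites (GAATTC) start at positions 38, 48, 77, 95.
EcoRI cuts after the first base of each site, so after positions 38, 48, 77, 95.
The BamHI site (GGATCC) starts at position 119.
BamHI cuts after the first base of each site, so after position 119.
Combined cut positions: 38, 48, 77, 95, 119.
Linear molecule, 5 cuts → 6 fragments:
  1–38 → 38 bp
  39–48 → 10 bp
  49–77 → 29 bp
  78–95 → 18 bp
  96–119 → 24 bp
  120–139 → 20 bp
Sorted largest to smallest: 38, 29, 24, 20, 18, 10 bp.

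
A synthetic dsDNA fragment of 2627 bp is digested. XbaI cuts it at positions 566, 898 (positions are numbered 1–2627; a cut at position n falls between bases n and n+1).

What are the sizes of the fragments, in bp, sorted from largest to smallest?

Linear molecule, 2 cuts → 3 fragments:
  566 − 0 = 566 bp
  898 − 566 = 332 bp
  2627 − 898 = 1729 bp
Sorted largest to smallest: 1729, 566, 332 bp.

1729, 566, 332 bp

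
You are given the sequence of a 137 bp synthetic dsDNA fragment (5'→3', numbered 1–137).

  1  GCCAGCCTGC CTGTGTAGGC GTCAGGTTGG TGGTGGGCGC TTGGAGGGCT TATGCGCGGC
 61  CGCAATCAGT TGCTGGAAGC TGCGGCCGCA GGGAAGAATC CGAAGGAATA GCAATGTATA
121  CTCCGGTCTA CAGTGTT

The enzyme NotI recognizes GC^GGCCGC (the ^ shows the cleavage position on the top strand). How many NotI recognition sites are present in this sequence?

2

GCGGCCGC occurs starting at positions 56, 82.
NotI cuts at 2 sites.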